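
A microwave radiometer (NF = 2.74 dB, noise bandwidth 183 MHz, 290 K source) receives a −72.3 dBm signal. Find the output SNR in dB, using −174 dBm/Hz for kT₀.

Noise floor: N = −174 + 10 log₁₀(B) + NF
10 log₁₀(1.83×10⁸) = 82.62 dB
N = −174 + 82.62 + 2.74 = −88.64 dBm
SNR = P_sig − N = −72.3 − (−88.64) = 16.34 dB → 16.3 dB

16.3 dB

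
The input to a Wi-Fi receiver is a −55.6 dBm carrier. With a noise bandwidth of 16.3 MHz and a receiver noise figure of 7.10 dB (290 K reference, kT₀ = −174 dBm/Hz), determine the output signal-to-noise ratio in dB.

39.2 dB

Noise floor: N = −174 + 10 log₁₀(B) + NF
10 log₁₀(1.63×10⁷) = 72.12 dB
N = −174 + 72.12 + 7.10 = −94.78 dBm
SNR = P_sig − N = −55.6 − (−94.78) = 39.18 dB → 39.2 dB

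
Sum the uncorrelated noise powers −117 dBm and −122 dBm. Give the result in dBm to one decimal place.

Convert to linear, add, convert back:
P₁ = 2.00×10⁻¹⁵ W, P₂ = 6.31×10⁻¹⁶ W
P_tot = 2.63×10⁻¹⁵ W → 10 log₁₀(P_tot / 10⁻³) = −115.8 dBm

−115.8 dBm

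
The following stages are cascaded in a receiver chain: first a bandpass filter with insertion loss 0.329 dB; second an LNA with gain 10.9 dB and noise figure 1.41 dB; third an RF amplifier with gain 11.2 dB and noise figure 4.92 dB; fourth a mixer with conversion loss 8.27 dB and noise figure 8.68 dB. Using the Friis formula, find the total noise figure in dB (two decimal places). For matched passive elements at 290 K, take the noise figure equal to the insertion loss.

2.35 dB

Convert to linear (a loss of L dB is a gain of −L dB): F_i = 10^(NF_i/10), G_i = 10^(G_i,dB/10)
  Stage 1: F_1 = 10^(0.329/10) = 1.079, G_1 = 10^(−0.329/10) = 0.9270
  Stage 2: F_2 = 10^(1.41/10) = 1.384, G_2 = 10^(10.9/10) = 12.30
  Stage 3: F_3 = 10^(4.92/10) = 3.105, G_3 = 10^(11.2/10) = 13.18
  Stage 4: F_4 = 10^(8.68/10) = 7.379, G_4 = 10^(−8.27/10) = 0.1489
Friis cascade:
  F = 1.079 + (1.384 − 1)/0.9270 + (3.105 − 1)/11.41 + (7.379 − 1)/150.3 = 1.719
NF = 10 log₁₀(1.719) = 2.35 dB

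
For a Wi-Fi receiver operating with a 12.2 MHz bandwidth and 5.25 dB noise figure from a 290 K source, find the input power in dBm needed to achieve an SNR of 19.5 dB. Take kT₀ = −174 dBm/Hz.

−78.4 dBm

Sensitivity = −174 + 10 log₁₀(B) + NF + SNR_min
= −174 + 70.86 + 5.25 + 19.5
= −78.39 dBm → −78.4 dBm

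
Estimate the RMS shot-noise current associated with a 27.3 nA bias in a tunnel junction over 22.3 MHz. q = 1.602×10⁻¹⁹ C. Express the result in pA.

442 pA

I_n = √(2qI·B)
2qI·B = 2 × 1.602×10⁻¹⁹ × 2.73×10⁻⁸ × 2.23×10⁷ = 1.95×10⁻¹⁹ A²
I_n = √(1.95×10⁻¹⁹) = 4.42×10⁻¹⁰ A = 442 pA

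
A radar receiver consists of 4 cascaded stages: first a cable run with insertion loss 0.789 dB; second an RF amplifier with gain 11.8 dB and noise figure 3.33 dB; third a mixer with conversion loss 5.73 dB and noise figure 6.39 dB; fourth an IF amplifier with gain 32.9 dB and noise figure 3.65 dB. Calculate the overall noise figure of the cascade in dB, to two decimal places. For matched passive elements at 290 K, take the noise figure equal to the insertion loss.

5.10 dB

Convert to linear (a loss of L dB is a gain of −L dB): F_i = 10^(NF_i/10), G_i = 10^(G_i,dB/10)
  Stage 1: F_1 = 10^(0.789/10) = 1.199, G_1 = 10^(−0.789/10) = 0.8339
  Stage 2: F_2 = 10^(3.33/10) = 2.153, G_2 = 10^(11.8/10) = 15.14
  Stage 3: F_3 = 10^(6.39/10) = 4.355, G_3 = 10^(−5.73/10) = 0.2673
  Stage 4: F_4 = 10^(3.65/10) = 2.317, G_4 = 10^(32.9/10) = 1950
Friis cascade:
  F = 1.199 + (2.153 − 1)/0.8339 + (4.355 − 1)/12.62 + (2.317 − 1)/3.374 = 3.238
NF = 10 log₁₀(3.238) = 5.10 dB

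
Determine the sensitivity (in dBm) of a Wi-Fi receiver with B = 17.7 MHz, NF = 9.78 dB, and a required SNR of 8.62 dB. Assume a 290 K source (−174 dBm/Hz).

Sensitivity = −174 + 10 log₁₀(B) + NF + SNR_min
= −174 + 72.48 + 9.78 + 8.62
= −83.12 dBm → −83.1 dBm

−83.1 dBm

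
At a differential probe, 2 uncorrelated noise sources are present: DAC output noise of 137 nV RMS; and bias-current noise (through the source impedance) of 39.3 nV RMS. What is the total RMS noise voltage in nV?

Uncorrelated sources add in power (mean-square): V_tot = √(ΣV_i²)
V_tot = √[(1.37×10⁻⁷)² + (3.93×10⁻⁸)²] = 1.43×10⁻⁷ V = 143 nV

143 nV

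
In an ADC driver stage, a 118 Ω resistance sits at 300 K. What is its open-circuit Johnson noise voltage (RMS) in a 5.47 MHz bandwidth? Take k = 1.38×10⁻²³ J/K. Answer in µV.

3.27 µV

V_n = √(4kTRB)
4kTRB = 4 × 1.38×10⁻²³ × 300 × 1.18×10² × 5.47×10⁶ = 1.07×10⁻¹¹ V²
V_n = √(1.07×10⁻¹¹) = 3.27×10⁻⁶ V = 3.27 µV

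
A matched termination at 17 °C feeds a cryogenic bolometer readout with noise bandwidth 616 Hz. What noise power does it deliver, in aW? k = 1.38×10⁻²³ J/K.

2.47 aW

T = 17 °C + 273.15 = 290.15 K
P_n = kTB = 1.38×10⁻²³ × 290.15 × 6.16×10² = 2.47×10⁻¹⁸ W = 2.47 aW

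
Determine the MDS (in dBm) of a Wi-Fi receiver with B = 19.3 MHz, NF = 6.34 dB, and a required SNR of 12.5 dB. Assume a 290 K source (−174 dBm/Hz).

−82.3 dBm

Sensitivity = −174 + 10 log₁₀(B) + NF + SNR_min
= −174 + 72.86 + 6.34 + 12.5
= −82.30 dBm → −82.3 dBm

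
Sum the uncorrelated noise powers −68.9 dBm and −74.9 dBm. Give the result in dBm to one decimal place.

Convert to linear, add, convert back:
P₁ = 1.29×10⁻¹⁰ W, P₂ = 3.24×10⁻¹¹ W
P_tot = 1.61×10⁻¹⁰ W → 10 log₁₀(P_tot / 10⁻³) = −67.9 dBm

−67.9 dBm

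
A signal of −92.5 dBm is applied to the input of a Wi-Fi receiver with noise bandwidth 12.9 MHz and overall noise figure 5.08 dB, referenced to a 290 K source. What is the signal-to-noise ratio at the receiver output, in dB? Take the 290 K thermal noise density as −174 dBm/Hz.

5.3 dB

Noise floor: N = −174 + 10 log₁₀(B) + NF
10 log₁₀(1.29×10⁷) = 71.11 dB
N = −174 + 71.11 + 5.08 = −97.81 dBm
SNR = P_sig − N = −92.5 − (−97.81) = 5.31 dB → 5.3 dB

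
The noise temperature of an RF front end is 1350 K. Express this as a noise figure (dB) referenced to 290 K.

F = 1 + T_e/T₀ = 1 + 1350/290 = 5.65517
NF = 10 log₁₀(5.65517) = 7.52 dB

7.52 dB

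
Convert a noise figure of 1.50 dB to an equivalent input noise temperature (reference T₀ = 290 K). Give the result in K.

F = 10^(1.50/10) = 1.41254
T_e = (F − 1)·T₀ = (1.41254 − 1) × 290 = 120 K

120 K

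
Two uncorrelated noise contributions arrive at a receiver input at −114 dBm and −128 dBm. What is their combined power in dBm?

−113.8 dBm

Convert to linear, add, convert back:
P₁ = 3.98×10⁻¹⁵ W, P₂ = 1.58×10⁻¹⁶ W
P_tot = 4.14×10⁻¹⁵ W → 10 log₁₀(P_tot / 10⁻³) = −113.8 dBm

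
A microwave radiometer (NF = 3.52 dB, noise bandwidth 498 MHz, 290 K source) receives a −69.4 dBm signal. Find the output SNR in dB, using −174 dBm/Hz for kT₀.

14.1 dB

Noise floor: N = −174 + 10 log₁₀(B) + NF
10 log₁₀(4.98×10⁸) = 86.97 dB
N = −174 + 86.97 + 3.52 = −83.51 dBm
SNR = P_sig − N = −69.4 − (−83.51) = 14.11 dB → 14.1 dB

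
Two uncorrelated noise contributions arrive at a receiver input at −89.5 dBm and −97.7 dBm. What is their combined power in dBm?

Convert to linear, add, convert back:
P₁ = 1.12×10⁻¹² W, P₂ = 1.70×10⁻¹³ W
P_tot = 1.29×10⁻¹² W → 10 log₁₀(P_tot / 10⁻³) = −88.9 dBm

−88.9 dBm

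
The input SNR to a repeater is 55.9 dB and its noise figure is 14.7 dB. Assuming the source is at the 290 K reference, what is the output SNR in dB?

By definition F = SNR_in/SNR_out, so in dB: SNR_out = SNR_in − NF
SNR_out = 55.9 − 14.7 = 41.2 dB

41.2 dB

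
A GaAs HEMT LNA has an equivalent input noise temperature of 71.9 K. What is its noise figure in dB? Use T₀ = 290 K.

0.962 dB

F = 1 + T_e/T₀ = 1 + 71.9/290 = 1.24793
NF = 10 log₁₀(1.24793) = 0.962 dB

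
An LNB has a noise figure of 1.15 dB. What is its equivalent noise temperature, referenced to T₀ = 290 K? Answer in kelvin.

87.9 K

F = 10^(1.15/10) = 1.30317
T_e = (F − 1)·T₀ = (1.30317 − 1) × 290 = 87.9 K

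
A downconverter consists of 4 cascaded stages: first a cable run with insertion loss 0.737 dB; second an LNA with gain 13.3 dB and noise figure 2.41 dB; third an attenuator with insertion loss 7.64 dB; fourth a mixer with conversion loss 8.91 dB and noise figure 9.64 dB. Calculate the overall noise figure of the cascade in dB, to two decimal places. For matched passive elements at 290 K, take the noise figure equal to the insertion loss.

6.96 dB

Convert to linear (a loss of L dB is a gain of −L dB): F_i = 10^(NF_i/10), G_i = 10^(G_i,dB/10)
  Stage 1: F_1 = 10^(0.737/10) = 1.185, G_1 = 10^(−0.737/10) = 0.8439
  Stage 2: F_2 = 10^(2.41/10) = 1.742, G_2 = 10^(13.3/10) = 21.38
  Stage 3: F_3 = 10^(7.64/10) = 5.808, G_3 = 10^(−7.64/10) = 0.1722
  Stage 4: F_4 = 10^(9.64/10) = 9.204, G_4 = 10^(−8.91/10) = 0.1285
Friis cascade:
  F = 1.185 + (1.742 − 1)/0.8439 + (5.808 − 1)/18.04 + (9.204 − 1)/3.107 = 4.971
NF = 10 log₁₀(4.971) = 6.96 dB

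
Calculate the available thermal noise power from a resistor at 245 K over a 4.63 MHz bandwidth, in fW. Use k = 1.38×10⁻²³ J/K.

15.7 fW

P_n = kTB = 1.38×10⁻²³ × 245 × 4.63×10⁶ = 1.57×10⁻¹⁴ W = 15.7 fW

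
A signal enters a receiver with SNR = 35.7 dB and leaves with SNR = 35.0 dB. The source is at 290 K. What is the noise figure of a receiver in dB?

NF (dB) = SNR_in(dB) − SNR_out(dB) when the source is at T₀
NF = 35.7 − 35.0 = 0.7 dB

0.7 dB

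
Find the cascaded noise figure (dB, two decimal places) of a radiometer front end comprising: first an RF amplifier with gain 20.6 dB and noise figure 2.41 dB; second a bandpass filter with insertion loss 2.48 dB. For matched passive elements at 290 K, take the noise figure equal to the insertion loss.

Convert to linear (a loss of L dB is a gain of −L dB): F_i = 10^(NF_i/10), G_i = 10^(G_i,dB/10)
  Stage 1: F_1 = 10^(2.41/10) = 1.742, G_1 = 10^(20.6/10) = 114.8
  Stage 2: F_2 = 10^(2.48/10) = 1.770, G_2 = 10^(−2.48/10) = 0.5649
Friis cascade:
  F = 1.742 + (1.770 − 1)/114.8 = 1.749
NF = 10 log₁₀(1.749) = 2.43 dB

2.43 dB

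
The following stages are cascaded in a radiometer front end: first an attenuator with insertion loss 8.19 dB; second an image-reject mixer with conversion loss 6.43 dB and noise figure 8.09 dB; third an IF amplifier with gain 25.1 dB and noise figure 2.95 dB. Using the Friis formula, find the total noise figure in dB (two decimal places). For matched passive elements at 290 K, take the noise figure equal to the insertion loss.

Convert to linear (a loss of L dB is a gain of −L dB): F_i = 10^(NF_i/10), G_i = 10^(G_i,dB/10)
  Stage 1: F_1 = 10^(8.19/10) = 6.592, G_1 = 10^(−8.19/10) = 0.1517
  Stage 2: F_2 = 10^(8.09/10) = 6.442, G_2 = 10^(−6.43/10) = 0.2275
  Stage 3: F_3 = 10^(2.95/10) = 1.972, G_3 = 10^(25.1/10) = 323.6
Friis cascade:
  F = 6.592 + (6.442 − 1)/0.1517 + (1.972 − 1)/0.03451 = 70.64
NF = 10 log₁₀(70.64) = 18.49 dB

18.49 dB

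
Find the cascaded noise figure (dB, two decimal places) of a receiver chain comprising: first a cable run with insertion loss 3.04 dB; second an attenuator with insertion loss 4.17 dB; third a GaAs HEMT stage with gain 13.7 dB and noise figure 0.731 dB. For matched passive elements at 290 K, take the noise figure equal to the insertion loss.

7.94 dB

Convert to linear (a loss of L dB is a gain of −L dB): F_i = 10^(NF_i/10), G_i = 10^(G_i,dB/10)
  Stage 1: F_1 = 10^(3.04/10) = 2.014, G_1 = 10^(−3.04/10) = 0.4966
  Stage 2: F_2 = 10^(4.17/10) = 2.612, G_2 = 10^(−4.17/10) = 0.3828
  Stage 3: F_3 = 10^(0.731/10) = 1.183, G_3 = 10^(13.7/10) = 23.44
Friis cascade:
  F = 2.014 + (2.612 − 1)/0.4966 + (1.183 − 1)/0.1901 = 6.224
NF = 10 log₁₀(6.224) = 7.94 dB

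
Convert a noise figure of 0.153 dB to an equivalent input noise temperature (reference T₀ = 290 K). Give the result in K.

10.4 K

F = 10^(0.153/10) = 1.03586
T_e = (F − 1)·T₀ = (1.03586 − 1) × 290 = 10.4 K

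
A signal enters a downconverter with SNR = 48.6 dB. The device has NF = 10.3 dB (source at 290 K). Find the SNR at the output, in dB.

38.3 dB

By definition F = SNR_in/SNR_out, so in dB: SNR_out = SNR_in − NF
SNR_out = 48.6 − 10.3 = 38.3 dB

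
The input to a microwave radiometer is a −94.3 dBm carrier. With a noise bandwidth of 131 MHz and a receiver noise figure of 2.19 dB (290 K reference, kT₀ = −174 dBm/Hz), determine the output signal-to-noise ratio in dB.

Noise floor: N = −174 + 10 log₁₀(B) + NF
10 log₁₀(1.31×10⁸) = 81.17 dB
N = −174 + 81.17 + 2.19 = −90.64 dBm
SNR = P_sig − N = −94.3 − (−90.64) = −3.66 dB → −3.7 dB

−3.7 dB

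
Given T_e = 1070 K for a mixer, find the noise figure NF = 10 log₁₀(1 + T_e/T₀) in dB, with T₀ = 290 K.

6.71 dB

F = 1 + T_e/T₀ = 1 + 1070/290 = 4.68966
NF = 10 log₁₀(4.68966) = 6.71 dB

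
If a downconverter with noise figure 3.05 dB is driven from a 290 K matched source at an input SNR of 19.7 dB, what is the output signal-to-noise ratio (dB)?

By definition F = SNR_in/SNR_out, so in dB: SNR_out = SNR_in − NF
SNR_out = 19.7 − 3.05 = 16.65 dB

16.65 dB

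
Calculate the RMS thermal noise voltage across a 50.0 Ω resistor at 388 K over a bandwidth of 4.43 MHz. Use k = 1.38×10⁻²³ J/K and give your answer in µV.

V_n = √(4kTRB)
4kTRB = 4 × 1.38×10⁻²³ × 388 × 5.00×10¹ × 4.43×10⁶ = 4.74×10⁻¹² V²
V_n = √(4.74×10⁻¹²) = 2.18×10⁻⁶ V = 2.18 µV

2.18 µV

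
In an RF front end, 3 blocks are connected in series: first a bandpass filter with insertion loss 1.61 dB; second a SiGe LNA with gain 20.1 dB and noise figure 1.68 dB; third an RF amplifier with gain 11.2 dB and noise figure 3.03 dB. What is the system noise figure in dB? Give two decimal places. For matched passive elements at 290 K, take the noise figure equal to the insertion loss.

Convert to linear (a loss of L dB is a gain of −L dB): F_i = 10^(NF_i/10), G_i = 10^(G_i,dB/10)
  Stage 1: F_1 = 10^(1.61/10) = 1.449, G_1 = 10^(−1.61/10) = 0.6902
  Stage 2: F_2 = 10^(1.68/10) = 1.472, G_2 = 10^(20.1/10) = 102.3
  Stage 3: F_3 = 10^(3.03/10) = 2.009, G_3 = 10^(11.2/10) = 13.18
Friis cascade:
  F = 1.449 + (1.472 − 1)/0.6902 + (2.009 − 1)/70.63 = 2.147
NF = 10 log₁₀(2.147) = 3.32 dB

3.32 dB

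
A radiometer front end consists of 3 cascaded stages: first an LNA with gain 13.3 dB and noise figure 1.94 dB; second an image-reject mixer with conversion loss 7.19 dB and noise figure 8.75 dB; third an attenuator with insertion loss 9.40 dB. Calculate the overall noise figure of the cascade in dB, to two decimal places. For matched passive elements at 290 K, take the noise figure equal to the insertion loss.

Convert to linear (a loss of L dB is a gain of −L dB): F_i = 10^(NF_i/10), G_i = 10^(G_i,dB/10)
  Stage 1: F_1 = 10^(1.94/10) = 1.563, G_1 = 10^(13.3/10) = 21.38
  Stage 2: F_2 = 10^(8.75/10) = 7.499, G_2 = 10^(−7.19/10) = 0.1910
  Stage 3: F_3 = 10^(9.40/10) = 8.710, G_3 = 10^(−9.40/10) = 0.1148
Friis cascade:
  F = 1.563 + (7.499 − 1)/21.38 + (8.710 − 1)/4.083 = 3.755
NF = 10 log₁₀(3.755) = 5.75 dB

5.75 dB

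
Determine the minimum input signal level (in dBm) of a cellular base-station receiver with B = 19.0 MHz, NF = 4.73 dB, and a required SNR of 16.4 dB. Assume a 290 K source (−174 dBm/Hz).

Sensitivity = −174 + 10 log₁₀(B) + NF + SNR_min
= −174 + 72.79 + 4.73 + 16.4
= −80.08 dBm → −80.1 dBm

−80.1 dBm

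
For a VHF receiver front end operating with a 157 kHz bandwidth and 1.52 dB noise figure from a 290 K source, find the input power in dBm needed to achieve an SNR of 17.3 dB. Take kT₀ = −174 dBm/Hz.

−103.2 dBm

Sensitivity = −174 + 10 log₁₀(B) + NF + SNR_min
= −174 + 51.96 + 1.52 + 17.3
= −103.22 dBm → −103.2 dBm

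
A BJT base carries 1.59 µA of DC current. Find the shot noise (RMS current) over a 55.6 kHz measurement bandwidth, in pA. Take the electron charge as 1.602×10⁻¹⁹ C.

I_n = √(2qI·B)
2qI·B = 2 × 1.602×10⁻¹⁹ × 1.59×10⁻⁶ × 5.56×10⁴ = 2.83×10⁻²⁰ A²
I_n = √(2.83×10⁻²⁰) = 1.68×10⁻¹⁰ A = 168 pA

168 pA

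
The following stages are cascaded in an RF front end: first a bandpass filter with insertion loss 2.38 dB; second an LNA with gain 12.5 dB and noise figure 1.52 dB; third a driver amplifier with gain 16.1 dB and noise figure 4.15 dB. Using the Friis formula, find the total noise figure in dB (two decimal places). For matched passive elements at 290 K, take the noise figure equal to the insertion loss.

4.17 dB

Convert to linear (a loss of L dB is a gain of −L dB): F_i = 10^(NF_i/10), G_i = 10^(G_i,dB/10)
  Stage 1: F_1 = 10^(2.38/10) = 1.730, G_1 = 10^(−2.38/10) = 0.5781
  Stage 2: F_2 = 10^(1.52/10) = 1.419, G_2 = 10^(12.5/10) = 17.78
  Stage 3: F_3 = 10^(4.15/10) = 2.600, G_3 = 10^(16.1/10) = 40.74
Friis cascade:
  F = 1.730 + (1.419 − 1)/0.5781 + (2.600 − 1)/10.28 = 2.610
NF = 10 log₁₀(2.610) = 4.17 dB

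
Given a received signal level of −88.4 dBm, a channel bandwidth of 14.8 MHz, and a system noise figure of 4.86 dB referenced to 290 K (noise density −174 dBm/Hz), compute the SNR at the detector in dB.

9.0 dB

Noise floor: N = −174 + 10 log₁₀(B) + NF
10 log₁₀(1.48×10⁷) = 71.7 dB
N = −174 + 71.7 + 4.86 = −97.44 dBm
SNR = P_sig − N = −88.4 − (−97.44) = 9.04 dB → 9.0 dB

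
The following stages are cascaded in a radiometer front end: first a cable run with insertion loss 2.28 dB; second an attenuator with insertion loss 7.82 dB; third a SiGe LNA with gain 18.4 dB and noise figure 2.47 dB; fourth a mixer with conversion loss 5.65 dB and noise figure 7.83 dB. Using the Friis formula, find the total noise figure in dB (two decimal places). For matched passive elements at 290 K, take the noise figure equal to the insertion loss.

12.75 dB

Convert to linear (a loss of L dB is a gain of −L dB): F_i = 10^(NF_i/10), G_i = 10^(G_i,dB/10)
  Stage 1: F_1 = 10^(2.28/10) = 1.690, G_1 = 10^(−2.28/10) = 0.5916
  Stage 2: F_2 = 10^(7.82/10) = 6.053, G_2 = 10^(−7.82/10) = 0.1652
  Stage 3: F_3 = 10^(2.47/10) = 1.766, G_3 = 10^(18.4/10) = 69.18
  Stage 4: F_4 = 10^(7.83/10) = 6.067, G_4 = 10^(−5.65/10) = 0.2723
Friis cascade:
  F = 1.690 + (6.053 − 1)/0.5916 + (1.766 − 1)/0.09772 + (6.067 − 1)/6.761 = 18.82
NF = 10 log₁₀(18.82) = 12.75 dB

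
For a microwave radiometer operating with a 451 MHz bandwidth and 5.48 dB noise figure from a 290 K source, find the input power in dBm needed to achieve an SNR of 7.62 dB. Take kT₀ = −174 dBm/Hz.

Sensitivity = −174 + 10 log₁₀(B) + NF + SNR_min
= −174 + 86.54 + 5.48 + 7.62
= −74.36 dBm → −74.4 dBm

−74.4 dBm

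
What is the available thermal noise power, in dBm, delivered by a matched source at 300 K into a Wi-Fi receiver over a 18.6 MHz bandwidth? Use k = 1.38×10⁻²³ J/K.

−101.1 dBm

P_n = kTB = 1.38×10⁻²³ × 300 × 1.86×10⁷ = 7.70×10⁻¹⁴ W
In dBm: 10 log₁₀(7.70×10⁻¹⁴ / 10⁻³) = −101.1 dBm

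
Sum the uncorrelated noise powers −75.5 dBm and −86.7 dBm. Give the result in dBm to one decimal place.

Convert to linear, add, convert back:
P₁ = 2.82×10⁻¹¹ W, P₂ = 2.14×10⁻¹² W
P_tot = 3.03×10⁻¹¹ W → 10 log₁₀(P_tot / 10⁻³) = −75.2 dBm

−75.2 dBm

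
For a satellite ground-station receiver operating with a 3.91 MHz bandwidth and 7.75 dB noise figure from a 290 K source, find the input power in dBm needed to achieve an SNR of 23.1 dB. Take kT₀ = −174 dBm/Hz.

−77.2 dBm

Sensitivity = −174 + 10 log₁₀(B) + NF + SNR_min
= −174 + 65.92 + 7.75 + 23.1
= −77.23 dBm → −77.2 dBm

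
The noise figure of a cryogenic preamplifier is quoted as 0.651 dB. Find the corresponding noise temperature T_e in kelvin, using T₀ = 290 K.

F = 10^(0.651/10) = 1.16172
T_e = (F − 1)·T₀ = (1.16172 − 1) × 290 = 46.9 K

46.9 K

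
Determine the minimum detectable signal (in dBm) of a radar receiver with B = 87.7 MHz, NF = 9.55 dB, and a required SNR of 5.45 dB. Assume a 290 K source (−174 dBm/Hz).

Sensitivity = −174 + 10 log₁₀(B) + NF + SNR_min
= −174 + 79.43 + 9.55 + 5.45
= −79.57 dBm → −79.6 dBm

−79.6 dBm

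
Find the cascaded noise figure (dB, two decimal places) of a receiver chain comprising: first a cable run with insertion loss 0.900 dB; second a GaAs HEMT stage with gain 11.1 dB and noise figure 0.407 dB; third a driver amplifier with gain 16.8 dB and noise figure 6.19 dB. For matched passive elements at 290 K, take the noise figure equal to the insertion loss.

2.18 dB

Convert to linear (a loss of L dB is a gain of −L dB): F_i = 10^(NF_i/10), G_i = 10^(G_i,dB/10)
  Stage 1: F_1 = 10^(0.900/10) = 1.230, G_1 = 10^(−0.900/10) = 0.8128
  Stage 2: F_2 = 10^(0.407/10) = 1.098, G_2 = 10^(11.1/10) = 12.88
  Stage 3: F_3 = 10^(6.19/10) = 4.159, G_3 = 10^(16.8/10) = 47.86
Friis cascade:
  F = 1.230 + (1.098 − 1)/0.8128 + (4.159 − 1)/10.47 = 1.653
NF = 10 log₁₀(1.653) = 2.18 dB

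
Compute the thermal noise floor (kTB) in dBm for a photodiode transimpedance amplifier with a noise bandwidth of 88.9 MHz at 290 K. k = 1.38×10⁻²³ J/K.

−94.5 dBm

P_n = kTB = 1.38×10⁻²³ × 290 × 8.89×10⁷ = 3.56×10⁻¹³ W
In dBm: 10 log₁₀(3.56×10⁻¹³ / 10⁻³) = −94.5 dBm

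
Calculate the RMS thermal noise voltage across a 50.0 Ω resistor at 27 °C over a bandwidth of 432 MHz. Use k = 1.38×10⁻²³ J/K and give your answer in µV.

T = 27 °C + 273.15 = 300.15 K
V_n = √(4kTRB)
4kTRB = 4 × 1.38×10⁻²³ × 300.15 × 5.00×10¹ × 4.32×10⁸ = 3.58×10⁻¹⁰ V²
V_n = √(3.58×10⁻¹⁰) = 1.89×10⁻⁵ V = 18.9 µV

18.9 µV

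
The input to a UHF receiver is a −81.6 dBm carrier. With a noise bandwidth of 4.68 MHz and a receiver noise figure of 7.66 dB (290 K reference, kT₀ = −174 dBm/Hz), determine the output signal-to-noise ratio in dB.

18.0 dB

Noise floor: N = −174 + 10 log₁₀(B) + NF
10 log₁₀(4.68×10⁶) = 66.7 dB
N = −174 + 66.7 + 7.66 = −99.64 dBm
SNR = P_sig − N = −81.6 − (−99.64) = 18.04 dB → 18.0 dB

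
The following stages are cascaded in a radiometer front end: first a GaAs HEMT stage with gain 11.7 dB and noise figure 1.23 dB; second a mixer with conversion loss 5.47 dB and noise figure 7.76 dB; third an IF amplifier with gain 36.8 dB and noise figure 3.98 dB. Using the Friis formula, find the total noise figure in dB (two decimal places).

Convert to linear (a loss of L dB is a gain of −L dB): F_i = 10^(NF_i/10), G_i = 10^(G_i,dB/10)
  Stage 1: F_1 = 10^(1.23/10) = 1.327, G_1 = 10^(11.7/10) = 14.79
  Stage 2: F_2 = 10^(7.76/10) = 5.970, G_2 = 10^(−5.47/10) = 0.2838
  Stage 3: F_3 = 10^(3.98/10) = 2.500, G_3 = 10^(36.8/10) = 4786
Friis cascade:
  F = 1.327 + (5.970 − 1)/14.79 + (2.500 − 1)/4.198 = 2.021
NF = 10 log₁₀(2.021) = 3.06 dB

3.06 dB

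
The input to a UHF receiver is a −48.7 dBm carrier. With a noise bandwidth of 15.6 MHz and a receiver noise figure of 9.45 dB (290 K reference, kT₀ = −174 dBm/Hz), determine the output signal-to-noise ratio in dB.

43.9 dB

Noise floor: N = −174 + 10 log₁₀(B) + NF
10 log₁₀(1.56×10⁷) = 71.93 dB
N = −174 + 71.93 + 9.45 = −92.62 dBm
SNR = P_sig − N = −48.7 − (−92.62) = 43.92 dB → 43.9 dB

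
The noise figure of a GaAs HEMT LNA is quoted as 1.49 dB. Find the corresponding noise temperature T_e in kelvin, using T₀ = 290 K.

F = 10^(1.49/10) = 1.40929
T_e = (F − 1)·T₀ = (1.40929 − 1) × 290 = 119 K

119 K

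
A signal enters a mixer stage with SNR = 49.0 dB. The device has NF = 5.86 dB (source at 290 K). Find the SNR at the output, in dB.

By definition F = SNR_in/SNR_out, so in dB: SNR_out = SNR_in − NF
SNR_out = 49.0 − 5.86 = 43.14 dB

43.14 dB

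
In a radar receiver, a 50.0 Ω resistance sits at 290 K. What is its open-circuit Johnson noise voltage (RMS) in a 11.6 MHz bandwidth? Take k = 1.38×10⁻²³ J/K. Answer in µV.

V_n = √(4kTRB)
4kTRB = 4 × 1.38×10⁻²³ × 290 × 5.00×10¹ × 1.16×10⁷ = 9.28×10⁻¹² V²
V_n = √(9.28×10⁻¹²) = 3.05×10⁻⁶ V = 3.05 µV

3.05 µV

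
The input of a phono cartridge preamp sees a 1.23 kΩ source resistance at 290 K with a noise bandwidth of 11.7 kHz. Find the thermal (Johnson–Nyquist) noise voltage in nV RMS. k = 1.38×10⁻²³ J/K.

V_n = √(4kTRB)
4kTRB = 4 × 1.38×10⁻²³ × 290 × 1.23×10³ × 1.17×10⁴ = 2.30×10⁻¹³ V²
V_n = √(2.30×10⁻¹³) = 4.80×10⁻⁷ V = 480 nV

480 nV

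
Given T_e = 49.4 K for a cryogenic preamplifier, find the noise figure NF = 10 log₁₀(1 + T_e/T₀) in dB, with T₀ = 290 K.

F = 1 + T_e/T₀ = 1 + 49.4/290 = 1.17034
NF = 10 log₁₀(1.17034) = 0.683 dB

0.683 dB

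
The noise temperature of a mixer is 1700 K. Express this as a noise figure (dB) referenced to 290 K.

F = 1 + T_e/T₀ = 1 + 1700/290 = 6.86207
NF = 10 log₁₀(6.86207) = 8.36 dB

8.36 dB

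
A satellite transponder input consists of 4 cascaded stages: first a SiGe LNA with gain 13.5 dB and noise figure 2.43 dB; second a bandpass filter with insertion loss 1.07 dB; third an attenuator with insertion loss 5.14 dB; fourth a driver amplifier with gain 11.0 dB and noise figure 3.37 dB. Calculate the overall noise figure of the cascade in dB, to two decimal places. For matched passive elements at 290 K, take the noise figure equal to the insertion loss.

Convert to linear (a loss of L dB is a gain of −L dB): F_i = 10^(NF_i/10), G_i = 10^(G_i,dB/10)
  Stage 1: F_1 = 10^(2.43/10) = 1.750, G_1 = 10^(13.5/10) = 22.39
  Stage 2: F_2 = 10^(1.07/10) = 1.279, G_2 = 10^(−1.07/10) = 0.7816
  Stage 3: F_3 = 10^(5.14/10) = 3.266, G_3 = 10^(−5.14/10) = 0.3062
  Stage 4: F_4 = 10^(3.37/10) = 2.173, G_4 = 10^(11.0/10) = 12.59
Friis cascade:
  F = 1.750 + (1.279 − 1)/22.39 + (3.266 − 1)/17.50 + (2.173 − 1)/5.358 = 2.111
NF = 10 log₁₀(2.111) = 3.24 dB

3.24 dB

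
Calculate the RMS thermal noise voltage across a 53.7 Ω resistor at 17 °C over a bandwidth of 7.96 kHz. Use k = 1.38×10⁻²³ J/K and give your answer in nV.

T = 17 °C + 273.15 = 290.15 K
V_n = √(4kTRB)
4kTRB = 4 × 1.38×10⁻²³ × 290.15 × 5.37×10¹ × 7.96×10³ = 6.85×10⁻¹⁵ V²
V_n = √(6.85×10⁻¹⁵) = 8.27×10⁻⁸ V = 82.7 nV

82.7 nV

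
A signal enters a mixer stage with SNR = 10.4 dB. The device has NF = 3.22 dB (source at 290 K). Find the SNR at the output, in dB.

By definition F = SNR_in/SNR_out, so in dB: SNR_out = SNR_in − NF
SNR_out = 10.4 − 3.22 = 7.18 dB

7.18 dB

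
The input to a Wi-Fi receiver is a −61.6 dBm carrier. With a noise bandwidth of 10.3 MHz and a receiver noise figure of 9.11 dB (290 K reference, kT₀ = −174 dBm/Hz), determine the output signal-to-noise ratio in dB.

Noise floor: N = −174 + 10 log₁₀(B) + NF
10 log₁₀(1.03×10⁷) = 70.13 dB
N = −174 + 70.13 + 9.11 = −94.76 dBm
SNR = P_sig − N = −61.6 − (−94.76) = 33.16 dB → 33.2 dB

33.2 dB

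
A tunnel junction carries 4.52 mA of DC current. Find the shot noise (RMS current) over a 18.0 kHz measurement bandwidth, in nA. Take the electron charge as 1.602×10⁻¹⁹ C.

I_n = √(2qI·B)
2qI·B = 2 × 1.602×10⁻¹⁹ × 4.52×10⁻³ × 1.80×10⁴ = 2.61×10⁻¹⁷ A²
I_n = √(2.61×10⁻¹⁷) = 5.11×10⁻⁹ A = 5.11 nA

5.11 nA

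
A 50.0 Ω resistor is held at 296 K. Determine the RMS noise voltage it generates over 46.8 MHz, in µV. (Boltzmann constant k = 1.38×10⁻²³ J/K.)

V_n = √(4kTRB)
4kTRB = 4 × 1.38×10⁻²³ × 296 × 5.00×10¹ × 4.68×10⁷ = 3.82×10⁻¹¹ V²
V_n = √(3.82×10⁻¹¹) = 6.18×10⁻⁶ V = 6.18 µV

6.18 µV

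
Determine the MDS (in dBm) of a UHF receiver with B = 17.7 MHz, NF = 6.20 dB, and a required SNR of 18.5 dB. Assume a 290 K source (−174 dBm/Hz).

−76.8 dBm

Sensitivity = −174 + 10 log₁₀(B) + NF + SNR_min
= −174 + 72.48 + 6.20 + 18.5
= −76.82 dBm → −76.8 dBm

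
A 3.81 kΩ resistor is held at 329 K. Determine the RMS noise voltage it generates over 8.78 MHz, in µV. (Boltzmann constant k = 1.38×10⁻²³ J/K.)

V_n = √(4kTRB)
4kTRB = 4 × 1.38×10⁻²³ × 329 × 3.81×10³ × 8.78×10⁶ = 6.08×10⁻¹⁰ V²
V_n = √(6.08×10⁻¹⁰) = 2.46×10⁻⁵ V = 24.6 µV

24.6 µV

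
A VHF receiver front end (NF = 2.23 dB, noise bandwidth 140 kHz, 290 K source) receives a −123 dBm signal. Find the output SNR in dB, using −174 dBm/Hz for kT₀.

Noise floor: N = −174 + 10 log₁₀(B) + NF
10 log₁₀(1.40×10⁵) = 51.46 dB
N = −174 + 51.46 + 2.23 = −120.31 dBm
SNR = P_sig − N = −123 − (−120.31) = −2.69 dB → −2.7 dB

−2.7 dB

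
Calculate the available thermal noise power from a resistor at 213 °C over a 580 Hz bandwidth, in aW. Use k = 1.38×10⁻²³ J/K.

T = 213 °C + 273.15 = 486.15 K
P_n = kTB = 1.38×10⁻²³ × 486.15 × 5.80×10² = 3.89×10⁻¹⁸ W = 3.89 aW

3.89 aW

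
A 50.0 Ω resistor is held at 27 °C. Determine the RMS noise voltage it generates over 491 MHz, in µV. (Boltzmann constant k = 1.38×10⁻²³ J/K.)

T = 27 °C + 273.15 = 300.15 K
V_n = √(4kTRB)
4kTRB = 4 × 1.38×10⁻²³ × 300.15 × 5.00×10¹ × 4.91×10⁸ = 4.07×10⁻¹⁰ V²
V_n = √(4.07×10⁻¹⁰) = 2.02×10⁻⁵ V = 20.2 µV

20.2 µV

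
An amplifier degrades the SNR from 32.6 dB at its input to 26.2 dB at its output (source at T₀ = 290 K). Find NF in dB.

6.4 dB

NF (dB) = SNR_in(dB) − SNR_out(dB) when the source is at T₀
NF = 32.6 − 26.2 = 6.4 dB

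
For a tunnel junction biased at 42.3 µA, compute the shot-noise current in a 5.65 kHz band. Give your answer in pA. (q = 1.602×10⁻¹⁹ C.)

277 pA

I_n = √(2qI·B)
2qI·B = 2 × 1.602×10⁻¹⁹ × 4.23×10⁻⁵ × 5.65×10³ = 7.66×10⁻²⁰ A²
I_n = √(7.66×10⁻²⁰) = 2.77×10⁻¹⁰ A = 277 pA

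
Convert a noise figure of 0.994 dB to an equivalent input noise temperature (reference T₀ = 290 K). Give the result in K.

F = 10^(0.994/10) = 1.25719
T_e = (F − 1)·T₀ = (1.25719 − 1) × 290 = 74.6 K

74.6 K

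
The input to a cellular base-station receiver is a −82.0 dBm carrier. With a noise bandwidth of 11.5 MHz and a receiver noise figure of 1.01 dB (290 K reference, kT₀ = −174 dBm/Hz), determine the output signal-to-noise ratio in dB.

Noise floor: N = −174 + 10 log₁₀(B) + NF
10 log₁₀(1.15×10⁷) = 70.61 dB
N = −174 + 70.61 + 1.01 = −102.38 dBm
SNR = P_sig − N = −82.0 − (−102.38) = 20.38 dB → 20.4 dB

20.4 dB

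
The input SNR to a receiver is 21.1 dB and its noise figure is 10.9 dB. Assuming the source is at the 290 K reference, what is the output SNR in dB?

By definition F = SNR_in/SNR_out, so in dB: SNR_out = SNR_in − NF
SNR_out = 21.1 − 10.9 = 10.2 dB

10.2 dB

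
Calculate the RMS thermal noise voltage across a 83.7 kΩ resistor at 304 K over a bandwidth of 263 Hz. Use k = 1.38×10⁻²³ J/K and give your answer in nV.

V_n = √(4kTRB)
4kTRB = 4 × 1.38×10⁻²³ × 304 × 8.37×10⁴ × 2.63×10² = 3.69×10⁻¹³ V²
V_n = √(3.69×10⁻¹³) = 6.08×10⁻⁷ V = 608 nV

608 nV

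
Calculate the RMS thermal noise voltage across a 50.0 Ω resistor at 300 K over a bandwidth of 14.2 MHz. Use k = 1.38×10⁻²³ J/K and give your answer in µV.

3.43 µV

V_n = √(4kTRB)
4kTRB = 4 × 1.38×10⁻²³ × 300 × 5.00×10¹ × 1.42×10⁷ = 1.18×10⁻¹¹ V²
V_n = √(1.18×10⁻¹¹) = 3.43×10⁻⁶ V = 3.43 µV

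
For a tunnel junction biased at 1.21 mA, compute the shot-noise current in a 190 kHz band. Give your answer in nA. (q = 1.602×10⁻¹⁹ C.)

I_n = √(2qI·B)
2qI·B = 2 × 1.602×10⁻¹⁹ × 1.21×10⁻³ × 1.90×10⁵ = 7.37×10⁻¹⁷ A²
I_n = √(7.37×10⁻¹⁷) = 8.58×10⁻⁹ A = 8.58 nA

8.58 nA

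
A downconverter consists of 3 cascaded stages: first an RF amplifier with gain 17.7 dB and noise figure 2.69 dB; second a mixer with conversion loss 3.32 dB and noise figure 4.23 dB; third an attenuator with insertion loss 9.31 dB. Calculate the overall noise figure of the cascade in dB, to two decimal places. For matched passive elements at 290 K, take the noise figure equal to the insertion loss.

Convert to linear (a loss of L dB is a gain of −L dB): F_i = 10^(NF_i/10), G_i = 10^(G_i,dB/10)
  Stage 1: F_1 = 10^(2.69/10) = 1.858, G_1 = 10^(17.7/10) = 58.88
  Stage 2: F_2 = 10^(4.23/10) = 2.649, G_2 = 10^(−3.32/10) = 0.4656
  Stage 3: F_3 = 10^(9.31/10) = 8.531, G_3 = 10^(−9.31/10) = 0.1172
Friis cascade:
  F = 1.858 + (2.649 − 1)/58.88 + (8.531 − 1)/27.42 = 2.160
NF = 10 log₁₀(2.160) = 3.35 dB

3.35 dB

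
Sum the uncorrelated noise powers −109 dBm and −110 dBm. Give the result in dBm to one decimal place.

−106.5 dBm

Convert to linear, add, convert back:
P₁ = 1.26×10⁻¹⁴ W, P₂ = 1.00×10⁻¹⁴ W
P_tot = 2.26×10⁻¹⁴ W → 10 log₁₀(P_tot / 10⁻³) = −106.5 dBm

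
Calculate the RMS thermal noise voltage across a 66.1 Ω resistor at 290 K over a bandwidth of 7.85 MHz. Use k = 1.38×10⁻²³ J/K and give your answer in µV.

V_n = √(4kTRB)
4kTRB = 4 × 1.38×10⁻²³ × 290 × 6.61×10¹ × 7.85×10⁶ = 8.31×10⁻¹² V²
V_n = √(8.31×10⁻¹²) = 2.88×10⁻⁶ V = 2.88 µV

2.88 µV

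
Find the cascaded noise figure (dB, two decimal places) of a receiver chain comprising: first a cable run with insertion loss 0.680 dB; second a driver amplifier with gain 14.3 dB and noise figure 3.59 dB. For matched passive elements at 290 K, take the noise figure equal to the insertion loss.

Convert to linear (a loss of L dB is a gain of −L dB): F_i = 10^(NF_i/10), G_i = 10^(G_i,dB/10)
  Stage 1: F_1 = 10^(0.680/10) = 1.169, G_1 = 10^(−0.680/10) = 0.8551
  Stage 2: F_2 = 10^(3.59/10) = 2.286, G_2 = 10^(14.3/10) = 26.92
Friis cascade:
  F = 1.169 + (2.286 − 1)/0.8551 = 2.673
NF = 10 log₁₀(2.673) = 4.27 dB

4.27 dB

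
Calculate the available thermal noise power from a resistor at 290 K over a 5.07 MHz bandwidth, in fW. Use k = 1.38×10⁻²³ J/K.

P_n = kTB = 1.38×10⁻²³ × 290 × 5.07×10⁶ = 2.03×10⁻¹⁴ W = 20.3 fW

20.3 fW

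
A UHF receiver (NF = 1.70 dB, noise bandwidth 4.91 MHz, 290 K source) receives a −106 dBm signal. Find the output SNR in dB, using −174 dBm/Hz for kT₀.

−0.6 dB

Noise floor: N = −174 + 10 log₁₀(B) + NF
10 log₁₀(4.91×10⁶) = 66.91 dB
N = −174 + 66.91 + 1.70 = −105.39 dBm
SNR = P_sig − N = −106 − (−105.39) = −0.61 dB → −0.6 dB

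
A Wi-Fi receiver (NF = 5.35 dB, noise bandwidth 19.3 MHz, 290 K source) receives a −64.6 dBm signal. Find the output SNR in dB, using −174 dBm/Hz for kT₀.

Noise floor: N = −174 + 10 log₁₀(B) + NF
10 log₁₀(1.93×10⁷) = 72.86 dB
N = −174 + 72.86 + 5.35 = −95.79 dBm
SNR = P_sig − N = −64.6 − (−95.79) = 31.19 dB → 31.2 dB

31.2 dB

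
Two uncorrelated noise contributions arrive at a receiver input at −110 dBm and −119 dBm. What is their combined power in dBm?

Convert to linear, add, convert back:
P₁ = 1.00×10⁻¹⁴ W, P₂ = 1.26×10⁻¹⁵ W
P_tot = 1.13×10⁻¹⁴ W → 10 log₁₀(P_tot / 10⁻³) = −109.5 dBm

−109.5 dBm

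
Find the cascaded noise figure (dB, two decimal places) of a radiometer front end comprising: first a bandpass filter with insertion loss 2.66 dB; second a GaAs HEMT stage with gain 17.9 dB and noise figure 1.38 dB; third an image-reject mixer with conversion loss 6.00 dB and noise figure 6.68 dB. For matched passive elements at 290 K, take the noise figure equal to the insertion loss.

Convert to linear (a loss of L dB is a gain of −L dB): F_i = 10^(NF_i/10), G_i = 10^(G_i,dB/10)
  Stage 1: F_1 = 10^(2.66/10) = 1.845, G_1 = 10^(−2.66/10) = 0.5420
  Stage 2: F_2 = 10^(1.38/10) = 1.374, G_2 = 10^(17.9/10) = 61.66
  Stage 3: F_3 = 10^(6.68/10) = 4.656, G_3 = 10^(−6.00/10) = 0.2512
Friis cascade:
  F = 1.845 + (1.374 − 1)/0.5420 + (4.656 − 1)/33.42 = 2.645
NF = 10 log₁₀(2.645) = 4.22 dB

4.22 dB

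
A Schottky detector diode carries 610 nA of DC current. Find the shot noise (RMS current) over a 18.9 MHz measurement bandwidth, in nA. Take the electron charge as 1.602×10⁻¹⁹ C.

I_n = √(2qI·B)
2qI·B = 2 × 1.602×10⁻¹⁹ × 6.10×10⁻⁷ × 1.89×10⁷ = 3.69×10⁻¹⁸ A²
I_n = √(3.69×10⁻¹⁸) = 1.92×10⁻⁹ A = 1.92 nA

1.92 nA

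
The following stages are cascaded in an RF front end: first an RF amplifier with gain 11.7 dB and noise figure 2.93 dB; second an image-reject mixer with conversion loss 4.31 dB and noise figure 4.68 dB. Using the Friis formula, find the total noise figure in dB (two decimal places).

Convert to linear (a loss of L dB is a gain of −L dB): F_i = 10^(NF_i/10), G_i = 10^(G_i,dB/10)
  Stage 1: F_1 = 10^(2.93/10) = 1.963, G_1 = 10^(11.7/10) = 14.79
  Stage 2: F_2 = 10^(4.68/10) = 2.938, G_2 = 10^(−4.31/10) = 0.3707
Friis cascade:
  F = 1.963 + (2.938 − 1)/14.79 = 2.094
NF = 10 log₁₀(2.094) = 3.21 dB

3.21 dB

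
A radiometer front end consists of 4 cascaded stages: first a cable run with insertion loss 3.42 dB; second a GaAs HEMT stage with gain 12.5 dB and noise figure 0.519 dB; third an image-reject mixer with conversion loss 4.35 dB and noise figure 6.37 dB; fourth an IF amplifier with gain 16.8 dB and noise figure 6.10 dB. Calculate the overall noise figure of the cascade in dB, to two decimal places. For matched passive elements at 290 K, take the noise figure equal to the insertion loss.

5.94 dB

Convert to linear (a loss of L dB is a gain of −L dB): F_i = 10^(NF_i/10), G_i = 10^(G_i,dB/10)
  Stage 1: F_1 = 10^(3.42/10) = 2.198, G_1 = 10^(−3.42/10) = 0.4550
  Stage 2: F_2 = 10^(0.519/10) = 1.127, G_2 = 10^(12.5/10) = 17.78
  Stage 3: F_3 = 10^(6.37/10) = 4.335, G_3 = 10^(−4.35/10) = 0.3673
  Stage 4: F_4 = 10^(6.10/10) = 4.074, G_4 = 10^(16.8/10) = 47.86
Friis cascade:
  F = 2.198 + (1.127 − 1)/0.4550 + (4.335 − 1)/8.091 + (4.074 − 1)/2.972 = 3.923
NF = 10 log₁₀(3.923) = 5.94 dB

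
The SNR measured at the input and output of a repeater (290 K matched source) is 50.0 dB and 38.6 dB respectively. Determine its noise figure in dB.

11.4 dB

NF (dB) = SNR_in(dB) − SNR_out(dB) when the source is at T₀
NF = 50.0 − 38.6 = 11.4 dB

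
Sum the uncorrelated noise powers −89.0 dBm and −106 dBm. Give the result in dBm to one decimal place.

Convert to linear, add, convert back:
P₁ = 1.26×10⁻¹² W, P₂ = 2.51×10⁻¹⁴ W
P_tot = 1.28×10⁻¹² W → 10 log₁₀(P_tot / 10⁻³) = −88.9 dBm

−88.9 dBm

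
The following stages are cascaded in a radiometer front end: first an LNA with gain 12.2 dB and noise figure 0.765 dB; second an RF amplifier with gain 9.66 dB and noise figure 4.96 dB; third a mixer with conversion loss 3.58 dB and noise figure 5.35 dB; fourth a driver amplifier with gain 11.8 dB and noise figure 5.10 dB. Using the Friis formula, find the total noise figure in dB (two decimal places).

1.37 dB

Convert to linear (a loss of L dB is a gain of −L dB): F_i = 10^(NF_i/10), G_i = 10^(G_i,dB/10)
  Stage 1: F_1 = 10^(0.765/10) = 1.193, G_1 = 10^(12.2/10) = 16.60
  Stage 2: F_2 = 10^(4.96/10) = 3.133, G_2 = 10^(9.66/10) = 9.247
  Stage 3: F_3 = 10^(5.35/10) = 3.428, G_3 = 10^(−3.58/10) = 0.4385
  Stage 4: F_4 = 10^(5.10/10) = 3.236, G_4 = 10^(11.8/10) = 15.14
Friis cascade:
  F = 1.193 + (3.133 − 1)/16.60 + (3.428 − 1)/153.5 + (3.236 − 1)/67.30 = 1.370
NF = 10 log₁₀(1.370) = 1.37 dB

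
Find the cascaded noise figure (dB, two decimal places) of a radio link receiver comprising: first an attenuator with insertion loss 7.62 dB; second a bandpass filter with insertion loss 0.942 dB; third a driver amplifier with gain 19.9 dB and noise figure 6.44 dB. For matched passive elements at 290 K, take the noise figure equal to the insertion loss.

Convert to linear (a loss of L dB is a gain of −L dB): F_i = 10^(NF_i/10), G_i = 10^(G_i,dB/10)
  Stage 1: F_1 = 10^(7.62/10) = 5.781, G_1 = 10^(−7.62/10) = 0.1730
  Stage 2: F_2 = 10^(0.942/10) = 1.242, G_2 = 10^(−0.942/10) = 0.8050
  Stage 3: F_3 = 10^(6.44/10) = 4.406, G_3 = 10^(19.9/10) = 97.72
Friis cascade:
  F = 5.781 + (1.242 − 1)/0.1730 + (4.406 − 1)/0.1393 = 31.64
NF = 10 log₁₀(31.64) = 15.00 dB

15.00 dB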